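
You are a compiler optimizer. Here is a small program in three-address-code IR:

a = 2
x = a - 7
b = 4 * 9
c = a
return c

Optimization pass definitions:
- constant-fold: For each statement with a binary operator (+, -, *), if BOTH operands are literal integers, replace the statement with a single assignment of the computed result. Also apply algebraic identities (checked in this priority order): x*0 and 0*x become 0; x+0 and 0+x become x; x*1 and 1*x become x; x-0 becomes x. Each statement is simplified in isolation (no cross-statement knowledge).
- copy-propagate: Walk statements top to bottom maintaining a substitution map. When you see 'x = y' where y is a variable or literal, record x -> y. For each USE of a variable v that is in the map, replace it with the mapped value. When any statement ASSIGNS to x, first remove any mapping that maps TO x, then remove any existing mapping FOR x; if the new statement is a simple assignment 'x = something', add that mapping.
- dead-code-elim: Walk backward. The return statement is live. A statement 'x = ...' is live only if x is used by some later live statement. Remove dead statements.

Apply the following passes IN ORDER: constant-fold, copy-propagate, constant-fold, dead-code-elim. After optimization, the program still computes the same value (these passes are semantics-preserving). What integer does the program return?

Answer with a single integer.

Initial IR:
  a = 2
  x = a - 7
  b = 4 * 9
  c = a
  return c
After constant-fold (5 stmts):
  a = 2
  x = a - 7
  b = 36
  c = a
  return c
After copy-propagate (5 stmts):
  a = 2
  x = 2 - 7
  b = 36
  c = 2
  return 2
After constant-fold (5 stmts):
  a = 2
  x = -5
  b = 36
  c = 2
  return 2
After dead-code-elim (1 stmts):
  return 2
Evaluate:
  a = 2  =>  a = 2
  x = a - 7  =>  x = -5
  b = 4 * 9  =>  b = 36
  c = a  =>  c = 2
  return c = 2

Answer: 2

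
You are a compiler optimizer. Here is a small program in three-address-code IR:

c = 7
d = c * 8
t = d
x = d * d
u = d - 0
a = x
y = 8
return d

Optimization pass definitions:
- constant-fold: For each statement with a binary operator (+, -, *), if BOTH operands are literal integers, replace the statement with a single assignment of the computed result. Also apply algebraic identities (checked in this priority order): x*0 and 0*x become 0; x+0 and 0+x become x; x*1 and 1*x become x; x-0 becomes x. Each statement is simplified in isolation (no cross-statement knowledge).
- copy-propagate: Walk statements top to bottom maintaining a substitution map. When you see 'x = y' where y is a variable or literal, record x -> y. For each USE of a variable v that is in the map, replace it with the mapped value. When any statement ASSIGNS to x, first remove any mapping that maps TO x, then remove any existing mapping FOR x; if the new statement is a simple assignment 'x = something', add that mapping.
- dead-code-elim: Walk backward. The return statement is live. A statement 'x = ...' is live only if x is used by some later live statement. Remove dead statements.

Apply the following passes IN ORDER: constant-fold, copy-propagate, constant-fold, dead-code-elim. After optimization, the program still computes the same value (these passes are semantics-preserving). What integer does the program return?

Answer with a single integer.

Initial IR:
  c = 7
  d = c * 8
  t = d
  x = d * d
  u = d - 0
  a = x
  y = 8
  return d
After constant-fold (8 stmts):
  c = 7
  d = c * 8
  t = d
  x = d * d
  u = d
  a = x
  y = 8
  return d
After copy-propagate (8 stmts):
  c = 7
  d = 7 * 8
  t = d
  x = d * d
  u = d
  a = x
  y = 8
  return d
After constant-fold (8 stmts):
  c = 7
  d = 56
  t = d
  x = d * d
  u = d
  a = x
  y = 8
  return d
After dead-code-elim (2 stmts):
  d = 56
  return d
Evaluate:
  c = 7  =>  c = 7
  d = c * 8  =>  d = 56
  t = d  =>  t = 56
  x = d * d  =>  x = 3136
  u = d - 0  =>  u = 56
  a = x  =>  a = 3136
  y = 8  =>  y = 8
  return d = 56

Answer: 56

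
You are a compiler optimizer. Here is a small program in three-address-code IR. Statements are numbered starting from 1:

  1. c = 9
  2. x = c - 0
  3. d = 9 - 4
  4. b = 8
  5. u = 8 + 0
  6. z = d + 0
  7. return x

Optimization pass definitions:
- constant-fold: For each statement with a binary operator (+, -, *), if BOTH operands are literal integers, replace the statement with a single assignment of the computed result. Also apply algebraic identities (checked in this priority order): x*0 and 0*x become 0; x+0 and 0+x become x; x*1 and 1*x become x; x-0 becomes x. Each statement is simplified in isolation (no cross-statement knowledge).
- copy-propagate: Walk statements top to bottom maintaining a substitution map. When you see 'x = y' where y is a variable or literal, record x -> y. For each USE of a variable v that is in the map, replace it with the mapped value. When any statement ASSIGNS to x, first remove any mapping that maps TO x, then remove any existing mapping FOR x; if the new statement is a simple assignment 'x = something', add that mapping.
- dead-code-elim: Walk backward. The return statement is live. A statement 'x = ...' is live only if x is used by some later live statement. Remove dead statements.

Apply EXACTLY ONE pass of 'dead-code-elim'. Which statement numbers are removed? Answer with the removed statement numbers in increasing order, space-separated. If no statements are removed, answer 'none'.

Backward liveness scan:
Stmt 1 'c = 9': KEEP (c is live); live-in = []
Stmt 2 'x = c - 0': KEEP (x is live); live-in = ['c']
Stmt 3 'd = 9 - 4': DEAD (d not in live set ['x'])
Stmt 4 'b = 8': DEAD (b not in live set ['x'])
Stmt 5 'u = 8 + 0': DEAD (u not in live set ['x'])
Stmt 6 'z = d + 0': DEAD (z not in live set ['x'])
Stmt 7 'return x': KEEP (return); live-in = ['x']
Removed statement numbers: [3, 4, 5, 6]
Surviving IR:
  c = 9
  x = c - 0
  return x

Answer: 3 4 5 6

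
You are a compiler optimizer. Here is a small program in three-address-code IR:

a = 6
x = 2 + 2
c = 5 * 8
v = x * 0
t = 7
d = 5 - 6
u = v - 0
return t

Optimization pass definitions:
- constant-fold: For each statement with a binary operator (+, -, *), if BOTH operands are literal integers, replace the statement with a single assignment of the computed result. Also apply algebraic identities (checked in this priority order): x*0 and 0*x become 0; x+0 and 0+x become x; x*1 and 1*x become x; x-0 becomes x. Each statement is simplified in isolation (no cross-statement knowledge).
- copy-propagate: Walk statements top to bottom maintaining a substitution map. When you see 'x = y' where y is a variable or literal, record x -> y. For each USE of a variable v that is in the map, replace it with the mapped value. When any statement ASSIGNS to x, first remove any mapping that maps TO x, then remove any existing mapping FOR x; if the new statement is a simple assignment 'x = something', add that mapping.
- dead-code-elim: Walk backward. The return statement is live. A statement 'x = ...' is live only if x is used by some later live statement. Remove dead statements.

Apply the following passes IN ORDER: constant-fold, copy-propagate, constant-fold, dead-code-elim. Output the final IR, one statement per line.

Answer: return 7

Derivation:
Initial IR:
  a = 6
  x = 2 + 2
  c = 5 * 8
  v = x * 0
  t = 7
  d = 5 - 6
  u = v - 0
  return t
After constant-fold (8 stmts):
  a = 6
  x = 4
  c = 40
  v = 0
  t = 7
  d = -1
  u = v
  return t
After copy-propagate (8 stmts):
  a = 6
  x = 4
  c = 40
  v = 0
  t = 7
  d = -1
  u = 0
  return 7
After constant-fold (8 stmts):
  a = 6
  x = 4
  c = 40
  v = 0
  t = 7
  d = -1
  u = 0
  return 7
After dead-code-elim (1 stmts):
  return 7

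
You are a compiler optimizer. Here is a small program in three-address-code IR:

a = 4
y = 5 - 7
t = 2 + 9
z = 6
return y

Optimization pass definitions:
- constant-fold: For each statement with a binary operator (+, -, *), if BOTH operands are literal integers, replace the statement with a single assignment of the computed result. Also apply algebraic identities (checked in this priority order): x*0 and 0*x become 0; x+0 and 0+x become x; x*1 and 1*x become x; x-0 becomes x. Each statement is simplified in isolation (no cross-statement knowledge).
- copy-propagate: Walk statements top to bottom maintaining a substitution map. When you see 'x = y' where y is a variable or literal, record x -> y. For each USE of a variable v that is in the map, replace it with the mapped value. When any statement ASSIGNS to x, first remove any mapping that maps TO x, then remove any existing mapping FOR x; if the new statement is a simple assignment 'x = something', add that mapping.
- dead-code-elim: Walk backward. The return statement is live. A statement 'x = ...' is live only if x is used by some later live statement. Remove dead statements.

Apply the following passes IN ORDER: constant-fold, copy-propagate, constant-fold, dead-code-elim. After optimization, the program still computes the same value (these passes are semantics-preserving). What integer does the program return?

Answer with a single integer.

Answer: -2

Derivation:
Initial IR:
  a = 4
  y = 5 - 7
  t = 2 + 9
  z = 6
  return y
After constant-fold (5 stmts):
  a = 4
  y = -2
  t = 11
  z = 6
  return y
After copy-propagate (5 stmts):
  a = 4
  y = -2
  t = 11
  z = 6
  return -2
After constant-fold (5 stmts):
  a = 4
  y = -2
  t = 11
  z = 6
  return -2
After dead-code-elim (1 stmts):
  return -2
Evaluate:
  a = 4  =>  a = 4
  y = 5 - 7  =>  y = -2
  t = 2 + 9  =>  t = 11
  z = 6  =>  z = 6
  return y = -2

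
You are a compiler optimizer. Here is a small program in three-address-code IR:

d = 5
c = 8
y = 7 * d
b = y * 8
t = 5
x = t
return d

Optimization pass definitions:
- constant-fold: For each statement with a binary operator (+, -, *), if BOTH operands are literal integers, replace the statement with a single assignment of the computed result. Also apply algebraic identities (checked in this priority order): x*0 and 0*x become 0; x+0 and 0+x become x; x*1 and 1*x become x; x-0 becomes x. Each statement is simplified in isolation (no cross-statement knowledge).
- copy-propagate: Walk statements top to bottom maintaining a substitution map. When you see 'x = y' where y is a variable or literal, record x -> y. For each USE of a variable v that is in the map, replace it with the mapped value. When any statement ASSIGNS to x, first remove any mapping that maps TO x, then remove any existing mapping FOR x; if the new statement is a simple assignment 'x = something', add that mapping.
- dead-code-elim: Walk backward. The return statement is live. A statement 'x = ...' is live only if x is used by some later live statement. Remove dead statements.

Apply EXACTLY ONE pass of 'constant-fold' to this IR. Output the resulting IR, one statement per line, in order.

Applying constant-fold statement-by-statement:
  [1] d = 5  (unchanged)
  [2] c = 8  (unchanged)
  [3] y = 7 * d  (unchanged)
  [4] b = y * 8  (unchanged)
  [5] t = 5  (unchanged)
  [6] x = t  (unchanged)
  [7] return d  (unchanged)
Result (7 stmts):
  d = 5
  c = 8
  y = 7 * d
  b = y * 8
  t = 5
  x = t
  return d

Answer: d = 5
c = 8
y = 7 * d
b = y * 8
t = 5
x = t
return d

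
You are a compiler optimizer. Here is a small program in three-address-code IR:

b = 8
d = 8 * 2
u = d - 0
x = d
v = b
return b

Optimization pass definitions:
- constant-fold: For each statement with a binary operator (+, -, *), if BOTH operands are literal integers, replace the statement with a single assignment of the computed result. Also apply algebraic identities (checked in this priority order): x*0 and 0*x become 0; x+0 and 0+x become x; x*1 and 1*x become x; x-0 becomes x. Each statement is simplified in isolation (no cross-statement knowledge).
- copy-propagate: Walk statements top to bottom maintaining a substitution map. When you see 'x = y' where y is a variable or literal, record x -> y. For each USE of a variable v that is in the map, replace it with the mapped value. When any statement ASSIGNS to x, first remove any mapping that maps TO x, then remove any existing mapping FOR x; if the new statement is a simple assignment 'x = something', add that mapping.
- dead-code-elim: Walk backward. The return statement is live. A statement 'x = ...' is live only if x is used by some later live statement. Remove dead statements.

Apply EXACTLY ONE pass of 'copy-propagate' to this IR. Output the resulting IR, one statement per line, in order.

Applying copy-propagate statement-by-statement:
  [1] b = 8  (unchanged)
  [2] d = 8 * 2  (unchanged)
  [3] u = d - 0  (unchanged)
  [4] x = d  (unchanged)
  [5] v = b  -> v = 8
  [6] return b  -> return 8
Result (6 stmts):
  b = 8
  d = 8 * 2
  u = d - 0
  x = d
  v = 8
  return 8

Answer: b = 8
d = 8 * 2
u = d - 0
x = d
v = 8
return 8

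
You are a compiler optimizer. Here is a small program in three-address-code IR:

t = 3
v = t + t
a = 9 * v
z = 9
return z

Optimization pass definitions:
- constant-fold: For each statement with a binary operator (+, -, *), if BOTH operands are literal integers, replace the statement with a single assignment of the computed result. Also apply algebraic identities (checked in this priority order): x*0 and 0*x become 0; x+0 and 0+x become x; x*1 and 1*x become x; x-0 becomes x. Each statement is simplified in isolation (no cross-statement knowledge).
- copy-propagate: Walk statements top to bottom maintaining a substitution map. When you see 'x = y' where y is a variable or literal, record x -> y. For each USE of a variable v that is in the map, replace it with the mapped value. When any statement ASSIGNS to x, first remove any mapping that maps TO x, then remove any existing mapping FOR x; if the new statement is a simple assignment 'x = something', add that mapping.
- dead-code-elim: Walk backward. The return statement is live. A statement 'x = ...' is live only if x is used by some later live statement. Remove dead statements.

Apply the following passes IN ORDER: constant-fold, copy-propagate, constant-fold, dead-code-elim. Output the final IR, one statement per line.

Answer: return 9

Derivation:
Initial IR:
  t = 3
  v = t + t
  a = 9 * v
  z = 9
  return z
After constant-fold (5 stmts):
  t = 3
  v = t + t
  a = 9 * v
  z = 9
  return z
After copy-propagate (5 stmts):
  t = 3
  v = 3 + 3
  a = 9 * v
  z = 9
  return 9
After constant-fold (5 stmts):
  t = 3
  v = 6
  a = 9 * v
  z = 9
  return 9
After dead-code-elim (1 stmts):
  return 9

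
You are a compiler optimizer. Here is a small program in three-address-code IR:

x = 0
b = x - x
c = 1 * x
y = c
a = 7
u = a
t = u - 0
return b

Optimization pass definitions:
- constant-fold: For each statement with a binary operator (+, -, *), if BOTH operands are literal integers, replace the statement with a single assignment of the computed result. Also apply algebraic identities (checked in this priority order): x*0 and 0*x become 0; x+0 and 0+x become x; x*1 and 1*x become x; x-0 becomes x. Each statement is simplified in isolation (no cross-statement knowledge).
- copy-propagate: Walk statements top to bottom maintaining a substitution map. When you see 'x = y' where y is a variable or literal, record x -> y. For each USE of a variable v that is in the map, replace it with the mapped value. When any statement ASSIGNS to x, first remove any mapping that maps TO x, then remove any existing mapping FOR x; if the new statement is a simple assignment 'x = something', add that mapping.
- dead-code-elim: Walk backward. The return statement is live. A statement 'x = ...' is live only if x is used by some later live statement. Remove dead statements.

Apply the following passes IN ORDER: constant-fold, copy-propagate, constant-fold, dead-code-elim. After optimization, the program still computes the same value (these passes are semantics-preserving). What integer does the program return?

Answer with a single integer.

Answer: 0

Derivation:
Initial IR:
  x = 0
  b = x - x
  c = 1 * x
  y = c
  a = 7
  u = a
  t = u - 0
  return b
After constant-fold (8 stmts):
  x = 0
  b = x - x
  c = x
  y = c
  a = 7
  u = a
  t = u
  return b
After copy-propagate (8 stmts):
  x = 0
  b = 0 - 0
  c = 0
  y = 0
  a = 7
  u = 7
  t = 7
  return b
After constant-fold (8 stmts):
  x = 0
  b = 0
  c = 0
  y = 0
  a = 7
  u = 7
  t = 7
  return b
After dead-code-elim (2 stmts):
  b = 0
  return b
Evaluate:
  x = 0  =>  x = 0
  b = x - x  =>  b = 0
  c = 1 * x  =>  c = 0
  y = c  =>  y = 0
  a = 7  =>  a = 7
  u = a  =>  u = 7
  t = u - 0  =>  t = 7
  return b = 0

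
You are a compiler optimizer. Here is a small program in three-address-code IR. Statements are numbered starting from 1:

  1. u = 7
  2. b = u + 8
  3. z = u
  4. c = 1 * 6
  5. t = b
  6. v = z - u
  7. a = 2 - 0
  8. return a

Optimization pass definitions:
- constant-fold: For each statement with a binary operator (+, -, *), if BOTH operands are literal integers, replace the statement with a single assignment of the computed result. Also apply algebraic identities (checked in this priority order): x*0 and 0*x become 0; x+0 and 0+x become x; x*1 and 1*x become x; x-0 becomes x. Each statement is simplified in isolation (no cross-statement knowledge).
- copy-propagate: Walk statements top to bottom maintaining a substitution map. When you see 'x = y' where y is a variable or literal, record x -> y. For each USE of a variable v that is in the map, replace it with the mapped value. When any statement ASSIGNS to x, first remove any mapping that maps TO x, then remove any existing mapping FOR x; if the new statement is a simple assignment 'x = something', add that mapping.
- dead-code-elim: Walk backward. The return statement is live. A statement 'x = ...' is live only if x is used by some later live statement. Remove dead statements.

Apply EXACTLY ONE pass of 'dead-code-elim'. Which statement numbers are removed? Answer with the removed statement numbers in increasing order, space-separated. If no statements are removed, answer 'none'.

Backward liveness scan:
Stmt 1 'u = 7': DEAD (u not in live set [])
Stmt 2 'b = u + 8': DEAD (b not in live set [])
Stmt 3 'z = u': DEAD (z not in live set [])
Stmt 4 'c = 1 * 6': DEAD (c not in live set [])
Stmt 5 't = b': DEAD (t not in live set [])
Stmt 6 'v = z - u': DEAD (v not in live set [])
Stmt 7 'a = 2 - 0': KEEP (a is live); live-in = []
Stmt 8 'return a': KEEP (return); live-in = ['a']
Removed statement numbers: [1, 2, 3, 4, 5, 6]
Surviving IR:
  a = 2 - 0
  return a

Answer: 1 2 3 4 5 6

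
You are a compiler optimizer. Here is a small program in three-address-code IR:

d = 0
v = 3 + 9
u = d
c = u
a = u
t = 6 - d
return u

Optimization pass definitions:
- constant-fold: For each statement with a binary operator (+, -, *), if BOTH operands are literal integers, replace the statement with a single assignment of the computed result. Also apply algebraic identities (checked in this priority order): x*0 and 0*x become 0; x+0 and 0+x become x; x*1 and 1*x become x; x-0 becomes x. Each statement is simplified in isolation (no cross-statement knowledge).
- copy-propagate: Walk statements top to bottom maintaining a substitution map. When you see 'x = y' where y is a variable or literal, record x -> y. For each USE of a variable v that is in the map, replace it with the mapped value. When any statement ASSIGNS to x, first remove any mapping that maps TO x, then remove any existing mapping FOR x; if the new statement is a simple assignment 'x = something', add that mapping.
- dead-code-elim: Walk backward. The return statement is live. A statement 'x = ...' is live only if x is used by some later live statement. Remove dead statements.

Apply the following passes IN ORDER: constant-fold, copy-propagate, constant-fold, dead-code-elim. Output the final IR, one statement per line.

Answer: return 0

Derivation:
Initial IR:
  d = 0
  v = 3 + 9
  u = d
  c = u
  a = u
  t = 6 - d
  return u
After constant-fold (7 stmts):
  d = 0
  v = 12
  u = d
  c = u
  a = u
  t = 6 - d
  return u
After copy-propagate (7 stmts):
  d = 0
  v = 12
  u = 0
  c = 0
  a = 0
  t = 6 - 0
  return 0
After constant-fold (7 stmts):
  d = 0
  v = 12
  u = 0
  c = 0
  a = 0
  t = 6
  return 0
After dead-code-elim (1 stmts):
  return 0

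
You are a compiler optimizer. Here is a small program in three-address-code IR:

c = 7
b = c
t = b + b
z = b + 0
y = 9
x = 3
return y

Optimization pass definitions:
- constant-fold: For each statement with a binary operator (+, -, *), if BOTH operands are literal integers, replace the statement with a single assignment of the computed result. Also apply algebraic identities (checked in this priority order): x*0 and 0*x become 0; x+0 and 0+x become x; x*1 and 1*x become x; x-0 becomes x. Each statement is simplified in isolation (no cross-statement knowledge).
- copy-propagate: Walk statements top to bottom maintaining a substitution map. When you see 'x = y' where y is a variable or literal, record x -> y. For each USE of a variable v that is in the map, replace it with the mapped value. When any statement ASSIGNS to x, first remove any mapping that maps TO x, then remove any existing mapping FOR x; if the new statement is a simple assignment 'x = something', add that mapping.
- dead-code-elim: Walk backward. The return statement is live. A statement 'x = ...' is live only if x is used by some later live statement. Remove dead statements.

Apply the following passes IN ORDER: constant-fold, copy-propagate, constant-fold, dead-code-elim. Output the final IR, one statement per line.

Answer: return 9

Derivation:
Initial IR:
  c = 7
  b = c
  t = b + b
  z = b + 0
  y = 9
  x = 3
  return y
After constant-fold (7 stmts):
  c = 7
  b = c
  t = b + b
  z = b
  y = 9
  x = 3
  return y
After copy-propagate (7 stmts):
  c = 7
  b = 7
  t = 7 + 7
  z = 7
  y = 9
  x = 3
  return 9
After constant-fold (7 stmts):
  c = 7
  b = 7
  t = 14
  z = 7
  y = 9
  x = 3
  return 9
After dead-code-elim (1 stmts):
  return 9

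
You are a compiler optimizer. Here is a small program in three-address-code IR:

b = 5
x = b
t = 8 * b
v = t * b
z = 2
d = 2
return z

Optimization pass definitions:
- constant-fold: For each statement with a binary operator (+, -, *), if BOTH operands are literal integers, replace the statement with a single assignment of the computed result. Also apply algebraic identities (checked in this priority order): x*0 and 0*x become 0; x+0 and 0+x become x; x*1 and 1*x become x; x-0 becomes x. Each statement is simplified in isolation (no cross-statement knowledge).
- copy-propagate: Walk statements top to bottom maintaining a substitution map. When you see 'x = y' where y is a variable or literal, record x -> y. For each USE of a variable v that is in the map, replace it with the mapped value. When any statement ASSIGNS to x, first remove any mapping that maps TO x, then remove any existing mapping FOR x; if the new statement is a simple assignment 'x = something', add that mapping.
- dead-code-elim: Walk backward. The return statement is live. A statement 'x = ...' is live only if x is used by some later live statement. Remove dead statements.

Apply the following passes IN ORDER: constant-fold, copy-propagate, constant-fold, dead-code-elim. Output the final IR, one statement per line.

Answer: return 2

Derivation:
Initial IR:
  b = 5
  x = b
  t = 8 * b
  v = t * b
  z = 2
  d = 2
  return z
After constant-fold (7 stmts):
  b = 5
  x = b
  t = 8 * b
  v = t * b
  z = 2
  d = 2
  return z
After copy-propagate (7 stmts):
  b = 5
  x = 5
  t = 8 * 5
  v = t * 5
  z = 2
  d = 2
  return 2
After constant-fold (7 stmts):
  b = 5
  x = 5
  t = 40
  v = t * 5
  z = 2
  d = 2
  return 2
After dead-code-elim (1 stmts):
  return 2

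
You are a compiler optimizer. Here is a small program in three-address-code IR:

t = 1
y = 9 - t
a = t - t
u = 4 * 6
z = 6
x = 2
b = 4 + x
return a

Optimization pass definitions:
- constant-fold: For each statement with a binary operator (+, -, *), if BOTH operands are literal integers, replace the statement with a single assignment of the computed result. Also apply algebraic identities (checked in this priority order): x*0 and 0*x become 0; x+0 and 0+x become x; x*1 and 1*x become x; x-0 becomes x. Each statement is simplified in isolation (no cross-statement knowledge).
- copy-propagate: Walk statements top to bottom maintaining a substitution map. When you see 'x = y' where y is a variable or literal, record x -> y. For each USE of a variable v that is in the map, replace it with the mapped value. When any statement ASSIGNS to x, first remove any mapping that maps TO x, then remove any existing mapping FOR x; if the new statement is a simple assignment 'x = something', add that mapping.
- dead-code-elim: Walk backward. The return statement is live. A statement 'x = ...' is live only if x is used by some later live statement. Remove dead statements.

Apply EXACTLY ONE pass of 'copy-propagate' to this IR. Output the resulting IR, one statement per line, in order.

Answer: t = 1
y = 9 - 1
a = 1 - 1
u = 4 * 6
z = 6
x = 2
b = 4 + 2
return a

Derivation:
Applying copy-propagate statement-by-statement:
  [1] t = 1  (unchanged)
  [2] y = 9 - t  -> y = 9 - 1
  [3] a = t - t  -> a = 1 - 1
  [4] u = 4 * 6  (unchanged)
  [5] z = 6  (unchanged)
  [6] x = 2  (unchanged)
  [7] b = 4 + x  -> b = 4 + 2
  [8] return a  (unchanged)
Result (8 stmts):
  t = 1
  y = 9 - 1
  a = 1 - 1
  u = 4 * 6
  z = 6
  x = 2
  b = 4 + 2
  return a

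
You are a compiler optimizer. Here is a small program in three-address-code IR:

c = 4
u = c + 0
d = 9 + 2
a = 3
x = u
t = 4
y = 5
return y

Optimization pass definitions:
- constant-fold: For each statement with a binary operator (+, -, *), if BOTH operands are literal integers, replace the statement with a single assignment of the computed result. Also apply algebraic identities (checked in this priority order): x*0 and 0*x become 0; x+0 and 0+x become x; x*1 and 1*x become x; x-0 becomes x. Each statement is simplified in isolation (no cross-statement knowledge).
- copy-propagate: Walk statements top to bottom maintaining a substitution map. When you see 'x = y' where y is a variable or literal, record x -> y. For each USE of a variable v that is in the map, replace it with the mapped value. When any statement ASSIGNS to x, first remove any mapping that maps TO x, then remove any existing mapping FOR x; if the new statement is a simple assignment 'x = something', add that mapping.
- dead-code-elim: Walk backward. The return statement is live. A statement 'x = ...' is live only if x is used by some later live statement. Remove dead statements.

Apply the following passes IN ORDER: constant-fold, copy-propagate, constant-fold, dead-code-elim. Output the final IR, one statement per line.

Initial IR:
  c = 4
  u = c + 0
  d = 9 + 2
  a = 3
  x = u
  t = 4
  y = 5
  return y
After constant-fold (8 stmts):
  c = 4
  u = c
  d = 11
  a = 3
  x = u
  t = 4
  y = 5
  return y
After copy-propagate (8 stmts):
  c = 4
  u = 4
  d = 11
  a = 3
  x = 4
  t = 4
  y = 5
  return 5
After constant-fold (8 stmts):
  c = 4
  u = 4
  d = 11
  a = 3
  x = 4
  t = 4
  y = 5
  return 5
After dead-code-elim (1 stmts):
  return 5

Answer: return 5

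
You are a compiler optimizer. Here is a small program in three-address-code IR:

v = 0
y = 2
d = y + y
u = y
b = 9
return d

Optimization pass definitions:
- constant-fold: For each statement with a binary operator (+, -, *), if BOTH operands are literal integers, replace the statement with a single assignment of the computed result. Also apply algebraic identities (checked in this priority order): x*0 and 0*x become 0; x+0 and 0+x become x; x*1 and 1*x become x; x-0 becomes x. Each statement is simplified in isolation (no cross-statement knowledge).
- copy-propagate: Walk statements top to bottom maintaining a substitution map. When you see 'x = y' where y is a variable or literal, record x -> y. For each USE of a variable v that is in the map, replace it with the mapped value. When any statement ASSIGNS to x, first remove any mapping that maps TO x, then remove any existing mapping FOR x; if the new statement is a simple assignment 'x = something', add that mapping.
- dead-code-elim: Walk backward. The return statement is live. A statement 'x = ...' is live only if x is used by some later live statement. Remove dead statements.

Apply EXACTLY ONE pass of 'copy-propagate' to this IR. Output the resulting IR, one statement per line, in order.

Answer: v = 0
y = 2
d = 2 + 2
u = 2
b = 9
return d

Derivation:
Applying copy-propagate statement-by-statement:
  [1] v = 0  (unchanged)
  [2] y = 2  (unchanged)
  [3] d = y + y  -> d = 2 + 2
  [4] u = y  -> u = 2
  [5] b = 9  (unchanged)
  [6] return d  (unchanged)
Result (6 stmts):
  v = 0
  y = 2
  d = 2 + 2
  u = 2
  b = 9
  return d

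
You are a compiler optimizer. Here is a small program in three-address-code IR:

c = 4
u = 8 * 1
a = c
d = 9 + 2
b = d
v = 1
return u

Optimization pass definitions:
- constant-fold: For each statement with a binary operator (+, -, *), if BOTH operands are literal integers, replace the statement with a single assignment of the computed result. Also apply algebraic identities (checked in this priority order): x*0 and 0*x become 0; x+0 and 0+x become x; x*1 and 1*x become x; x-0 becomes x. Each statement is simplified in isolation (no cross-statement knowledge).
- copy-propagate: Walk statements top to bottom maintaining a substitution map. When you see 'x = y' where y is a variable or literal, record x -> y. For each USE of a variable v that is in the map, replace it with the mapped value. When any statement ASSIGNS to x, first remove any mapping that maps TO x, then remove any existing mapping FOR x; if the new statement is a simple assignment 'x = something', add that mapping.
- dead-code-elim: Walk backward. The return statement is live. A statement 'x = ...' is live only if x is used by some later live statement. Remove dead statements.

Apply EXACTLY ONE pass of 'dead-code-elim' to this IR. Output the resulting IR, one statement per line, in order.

Answer: u = 8 * 1
return u

Derivation:
Applying dead-code-elim statement-by-statement:
  [7] return u  -> KEEP (return); live=['u']
  [6] v = 1  -> DEAD (v not live)
  [5] b = d  -> DEAD (b not live)
  [4] d = 9 + 2  -> DEAD (d not live)
  [3] a = c  -> DEAD (a not live)
  [2] u = 8 * 1  -> KEEP; live=[]
  [1] c = 4  -> DEAD (c not live)
Result (2 stmts):
  u = 8 * 1
  return u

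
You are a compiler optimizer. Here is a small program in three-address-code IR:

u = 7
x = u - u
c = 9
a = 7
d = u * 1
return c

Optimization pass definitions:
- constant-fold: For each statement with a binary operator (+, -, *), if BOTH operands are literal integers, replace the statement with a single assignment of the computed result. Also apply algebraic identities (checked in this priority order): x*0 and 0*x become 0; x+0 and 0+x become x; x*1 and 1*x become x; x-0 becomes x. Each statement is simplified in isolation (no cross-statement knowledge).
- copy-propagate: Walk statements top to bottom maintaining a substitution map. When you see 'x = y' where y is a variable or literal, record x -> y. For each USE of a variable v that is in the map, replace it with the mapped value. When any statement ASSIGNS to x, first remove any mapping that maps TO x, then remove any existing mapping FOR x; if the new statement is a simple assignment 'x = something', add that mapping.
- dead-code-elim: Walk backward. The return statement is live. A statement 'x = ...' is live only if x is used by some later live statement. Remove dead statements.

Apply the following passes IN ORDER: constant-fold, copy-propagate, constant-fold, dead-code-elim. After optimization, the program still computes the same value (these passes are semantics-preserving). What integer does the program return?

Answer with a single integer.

Initial IR:
  u = 7
  x = u - u
  c = 9
  a = 7
  d = u * 1
  return c
After constant-fold (6 stmts):
  u = 7
  x = u - u
  c = 9
  a = 7
  d = u
  return c
After copy-propagate (6 stmts):
  u = 7
  x = 7 - 7
  c = 9
  a = 7
  d = 7
  return 9
After constant-fold (6 stmts):
  u = 7
  x = 0
  c = 9
  a = 7
  d = 7
  return 9
After dead-code-elim (1 stmts):
  return 9
Evaluate:
  u = 7  =>  u = 7
  x = u - u  =>  x = 0
  c = 9  =>  c = 9
  a = 7  =>  a = 7
  d = u * 1  =>  d = 7
  return c = 9

Answer: 9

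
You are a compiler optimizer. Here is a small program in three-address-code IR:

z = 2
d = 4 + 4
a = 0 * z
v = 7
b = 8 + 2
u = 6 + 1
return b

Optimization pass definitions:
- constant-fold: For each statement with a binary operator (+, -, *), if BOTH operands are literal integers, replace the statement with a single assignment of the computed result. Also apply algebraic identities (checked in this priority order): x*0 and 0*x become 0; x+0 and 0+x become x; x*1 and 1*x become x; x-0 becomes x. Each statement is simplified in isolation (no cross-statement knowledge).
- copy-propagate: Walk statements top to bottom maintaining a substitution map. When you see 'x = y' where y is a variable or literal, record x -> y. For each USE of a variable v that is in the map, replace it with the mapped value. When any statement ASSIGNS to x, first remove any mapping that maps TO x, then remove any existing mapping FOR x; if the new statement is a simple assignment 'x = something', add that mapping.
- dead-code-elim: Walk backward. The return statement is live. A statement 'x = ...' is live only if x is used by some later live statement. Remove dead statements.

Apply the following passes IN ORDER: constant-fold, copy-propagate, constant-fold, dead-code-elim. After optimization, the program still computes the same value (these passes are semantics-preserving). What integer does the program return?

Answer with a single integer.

Answer: 10

Derivation:
Initial IR:
  z = 2
  d = 4 + 4
  a = 0 * z
  v = 7
  b = 8 + 2
  u = 6 + 1
  return b
After constant-fold (7 stmts):
  z = 2
  d = 8
  a = 0
  v = 7
  b = 10
  u = 7
  return b
After copy-propagate (7 stmts):
  z = 2
  d = 8
  a = 0
  v = 7
  b = 10
  u = 7
  return 10
After constant-fold (7 stmts):
  z = 2
  d = 8
  a = 0
  v = 7
  b = 10
  u = 7
  return 10
After dead-code-elim (1 stmts):
  return 10
Evaluate:
  z = 2  =>  z = 2
  d = 4 + 4  =>  d = 8
  a = 0 * z  =>  a = 0
  v = 7  =>  v = 7
  b = 8 + 2  =>  b = 10
  u = 6 + 1  =>  u = 7
  return b = 10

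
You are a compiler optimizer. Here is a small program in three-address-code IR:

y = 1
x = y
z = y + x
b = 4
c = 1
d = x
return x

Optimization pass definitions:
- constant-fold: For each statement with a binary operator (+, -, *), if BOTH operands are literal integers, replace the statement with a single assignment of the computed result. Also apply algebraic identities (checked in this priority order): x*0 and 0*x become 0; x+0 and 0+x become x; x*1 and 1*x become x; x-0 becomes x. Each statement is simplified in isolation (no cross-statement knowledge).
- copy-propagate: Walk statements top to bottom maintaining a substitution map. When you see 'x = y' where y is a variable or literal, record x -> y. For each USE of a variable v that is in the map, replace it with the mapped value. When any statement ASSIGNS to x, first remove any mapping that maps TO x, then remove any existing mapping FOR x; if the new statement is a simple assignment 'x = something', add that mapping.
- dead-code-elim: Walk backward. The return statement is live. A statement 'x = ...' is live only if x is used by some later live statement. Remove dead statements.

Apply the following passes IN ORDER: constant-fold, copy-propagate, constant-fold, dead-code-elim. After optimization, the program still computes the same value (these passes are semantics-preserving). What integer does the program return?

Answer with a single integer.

Initial IR:
  y = 1
  x = y
  z = y + x
  b = 4
  c = 1
  d = x
  return x
After constant-fold (7 stmts):
  y = 1
  x = y
  z = y + x
  b = 4
  c = 1
  d = x
  return x
After copy-propagate (7 stmts):
  y = 1
  x = 1
  z = 1 + 1
  b = 4
  c = 1
  d = 1
  return 1
After constant-fold (7 stmts):
  y = 1
  x = 1
  z = 2
  b = 4
  c = 1
  d = 1
  return 1
After dead-code-elim (1 stmts):
  return 1
Evaluate:
  y = 1  =>  y = 1
  x = y  =>  x = 1
  z = y + x  =>  z = 2
  b = 4  =>  b = 4
  c = 1  =>  c = 1
  d = x  =>  d = 1
  return x = 1

Answer: 1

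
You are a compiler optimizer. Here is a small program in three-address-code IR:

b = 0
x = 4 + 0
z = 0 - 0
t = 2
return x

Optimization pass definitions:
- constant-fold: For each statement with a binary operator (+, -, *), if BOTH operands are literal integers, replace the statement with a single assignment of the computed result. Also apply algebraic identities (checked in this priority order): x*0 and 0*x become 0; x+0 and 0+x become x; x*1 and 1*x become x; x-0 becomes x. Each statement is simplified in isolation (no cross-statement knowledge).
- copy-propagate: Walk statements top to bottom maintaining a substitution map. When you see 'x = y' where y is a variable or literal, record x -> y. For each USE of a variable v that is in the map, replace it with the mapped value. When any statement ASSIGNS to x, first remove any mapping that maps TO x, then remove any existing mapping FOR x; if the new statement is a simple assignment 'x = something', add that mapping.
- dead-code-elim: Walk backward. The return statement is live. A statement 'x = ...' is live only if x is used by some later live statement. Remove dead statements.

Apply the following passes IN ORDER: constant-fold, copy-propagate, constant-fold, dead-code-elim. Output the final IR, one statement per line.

Answer: return 4

Derivation:
Initial IR:
  b = 0
  x = 4 + 0
  z = 0 - 0
  t = 2
  return x
After constant-fold (5 stmts):
  b = 0
  x = 4
  z = 0
  t = 2
  return x
After copy-propagate (5 stmts):
  b = 0
  x = 4
  z = 0
  t = 2
  return 4
After constant-fold (5 stmts):
  b = 0
  x = 4
  z = 0
  t = 2
  return 4
After dead-code-elim (1 stmts):
  return 4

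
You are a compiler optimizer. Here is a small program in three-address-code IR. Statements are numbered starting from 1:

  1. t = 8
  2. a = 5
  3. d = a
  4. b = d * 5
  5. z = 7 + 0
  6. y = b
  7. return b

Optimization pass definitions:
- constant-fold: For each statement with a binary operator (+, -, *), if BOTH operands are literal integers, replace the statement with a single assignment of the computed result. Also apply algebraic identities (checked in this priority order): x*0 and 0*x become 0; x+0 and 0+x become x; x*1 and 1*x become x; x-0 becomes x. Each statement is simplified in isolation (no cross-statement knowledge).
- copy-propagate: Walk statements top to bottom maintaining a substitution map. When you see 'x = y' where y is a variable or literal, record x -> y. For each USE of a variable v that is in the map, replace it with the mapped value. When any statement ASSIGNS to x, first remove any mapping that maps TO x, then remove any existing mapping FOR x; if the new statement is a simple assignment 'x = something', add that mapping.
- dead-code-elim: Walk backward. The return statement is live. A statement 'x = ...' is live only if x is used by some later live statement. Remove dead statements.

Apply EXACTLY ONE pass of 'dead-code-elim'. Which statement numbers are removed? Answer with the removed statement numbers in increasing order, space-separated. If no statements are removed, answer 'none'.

Backward liveness scan:
Stmt 1 't = 8': DEAD (t not in live set [])
Stmt 2 'a = 5': KEEP (a is live); live-in = []
Stmt 3 'd = a': KEEP (d is live); live-in = ['a']
Stmt 4 'b = d * 5': KEEP (b is live); live-in = ['d']
Stmt 5 'z = 7 + 0': DEAD (z not in live set ['b'])
Stmt 6 'y = b': DEAD (y not in live set ['b'])
Stmt 7 'return b': KEEP (return); live-in = ['b']
Removed statement numbers: [1, 5, 6]
Surviving IR:
  a = 5
  d = a
  b = d * 5
  return b

Answer: 1 5 6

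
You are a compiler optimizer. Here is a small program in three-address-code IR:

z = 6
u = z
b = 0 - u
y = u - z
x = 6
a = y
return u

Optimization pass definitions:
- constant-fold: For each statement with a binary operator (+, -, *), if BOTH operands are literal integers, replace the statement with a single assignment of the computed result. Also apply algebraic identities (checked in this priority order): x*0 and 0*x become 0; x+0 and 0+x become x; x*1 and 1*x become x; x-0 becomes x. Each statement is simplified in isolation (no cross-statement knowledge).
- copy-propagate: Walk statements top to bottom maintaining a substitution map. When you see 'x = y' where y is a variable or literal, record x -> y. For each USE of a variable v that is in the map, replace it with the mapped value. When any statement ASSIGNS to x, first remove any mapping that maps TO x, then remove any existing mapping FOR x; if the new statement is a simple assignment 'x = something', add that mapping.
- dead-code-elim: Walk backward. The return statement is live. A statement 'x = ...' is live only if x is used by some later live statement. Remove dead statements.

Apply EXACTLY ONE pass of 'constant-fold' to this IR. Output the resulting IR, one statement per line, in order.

Applying constant-fold statement-by-statement:
  [1] z = 6  (unchanged)
  [2] u = z  (unchanged)
  [3] b = 0 - u  (unchanged)
  [4] y = u - z  (unchanged)
  [5] x = 6  (unchanged)
  [6] a = y  (unchanged)
  [7] return u  (unchanged)
Result (7 stmts):
  z = 6
  u = z
  b = 0 - u
  y = u - z
  x = 6
  a = y
  return u

Answer: z = 6
u = z
b = 0 - u
y = u - z
x = 6
a = y
return u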